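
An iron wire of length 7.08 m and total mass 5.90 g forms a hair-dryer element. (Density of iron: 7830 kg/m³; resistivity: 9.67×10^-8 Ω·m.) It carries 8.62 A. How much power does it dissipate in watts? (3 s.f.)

A = m/(density·L) = 0.0059/(7830×7.08) = 1.0643e-07 m²
R = ρL/A = (9.67×10^-8)(7.08)/(1.0643e-07) = 6.433 Ω
P = I²R = (8.62)² × 6.433 = 478 W

478 W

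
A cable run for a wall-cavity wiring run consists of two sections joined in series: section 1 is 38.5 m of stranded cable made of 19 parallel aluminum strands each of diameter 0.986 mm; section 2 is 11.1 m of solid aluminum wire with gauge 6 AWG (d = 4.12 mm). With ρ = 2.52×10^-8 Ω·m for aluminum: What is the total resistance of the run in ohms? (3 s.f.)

0.0879 Ω

Section 1: A_strand = π(4.9300e-04)² = 7.636e-07 m²; R₁ = ρL/(N·A_s) = (2.52×10^-8)(38.5)/(19×7.636e-07) = 0.06688 Ω
Section 2: A = π(4.12/2 mm)² = π(2.0600e-03 m)² = 1.333e-05 m²
R₂ = (2.52×10^-8)(11.1)/(1.333e-05) = 0.02098 Ω
R = R₁ + R₂ = 0.0879 Ω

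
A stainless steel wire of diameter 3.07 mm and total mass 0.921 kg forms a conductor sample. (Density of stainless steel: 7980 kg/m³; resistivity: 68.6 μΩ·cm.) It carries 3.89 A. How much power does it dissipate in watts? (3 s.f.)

21.9 W

ρ = 68.6 μΩ·cm = 6.86×10^-7 Ω·m
A = π(d/2)² = π(1.5350e-03 m)² = 7.4023e-06 m²
L = m/(density·A) = 0.921/(7980×7.4023e-06) = 15.59 m
R = ρL/A = (6.86×10^-7)(15.59)/(7.4023e-06) = 1.445 Ω
P = I²R = (3.89)² × 1.445 = 21.9 W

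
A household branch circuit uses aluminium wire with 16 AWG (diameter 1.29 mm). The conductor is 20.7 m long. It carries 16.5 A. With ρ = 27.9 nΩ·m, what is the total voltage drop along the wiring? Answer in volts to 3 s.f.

7.29 V

ρ = 27.9 nΩ·m = 2.79×10^-8 Ω·m
A = π(1.29/2 mm)² = π(6.4500e-04 m)² = 1.307e-06 m²
R = ρL/A = (2.79×10^-8)(20.7)/(1.307e-06) = 0.4419 Ω
V = IR = 16.5 × 0.4419 = 7.29 V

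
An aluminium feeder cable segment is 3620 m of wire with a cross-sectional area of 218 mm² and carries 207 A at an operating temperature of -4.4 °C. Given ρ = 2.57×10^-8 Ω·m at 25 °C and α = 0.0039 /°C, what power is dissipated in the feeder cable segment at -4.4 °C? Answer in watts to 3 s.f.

16200 W

A = 218 mm² = 2.180e-04 m²
R₍25₎ = ρL/A = (2.57×10^-8)(3620)/(2.180e-04) = 0.4268 Ω
R₍-4.4₎ = R₍25₎(1 + αΔT) = 0.4268 × (1 + 0.0039×-29.4) = 0.3778 Ω
P = I²R = (207)² × 0.3778 = 16200 W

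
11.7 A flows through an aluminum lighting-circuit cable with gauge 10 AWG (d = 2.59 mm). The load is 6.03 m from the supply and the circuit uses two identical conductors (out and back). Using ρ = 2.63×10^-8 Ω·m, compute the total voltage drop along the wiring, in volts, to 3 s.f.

A = π(2.59/2 mm)² = π(1.2950e-03 m)² = 5.269e-06 m²
Total conductor length (both ways) L = 2 × 6.03 = 12.06 m
R = ρL/A = (2.63×10^-8)(12.06)/(5.269e-06) = 0.0602 Ω
V = IR = 11.7 × 0.0602 = 0.704 V

0.704 V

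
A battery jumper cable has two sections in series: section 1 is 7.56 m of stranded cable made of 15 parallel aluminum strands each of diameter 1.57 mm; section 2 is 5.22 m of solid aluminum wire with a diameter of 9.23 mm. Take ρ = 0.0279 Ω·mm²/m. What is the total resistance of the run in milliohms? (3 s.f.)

ρ = 0.0279 Ω·mm²/m = 2.79×10^-8 Ω·m
Section 1: A_strand = π(7.8500e-04)² = 1.936e-06 m²; R₁ = ρL/(N·A_s) = (2.79×10^-8)(7.56)/(15×1.936e-06) = 0.007263 Ω
Section 2: A = π(d/2)² = π(4.6150e-03 m)² = 6.691e-05 m²
R₂ = (2.79×10^-8)(5.22)/(6.691e-05) = 0.002177 Ω
R = R₁ + R₂ = 9.44 mΩ

9.44 mΩ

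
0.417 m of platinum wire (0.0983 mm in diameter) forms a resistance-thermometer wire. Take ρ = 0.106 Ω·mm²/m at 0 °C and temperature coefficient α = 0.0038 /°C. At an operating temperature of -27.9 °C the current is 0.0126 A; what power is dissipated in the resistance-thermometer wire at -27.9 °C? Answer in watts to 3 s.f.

8.27×10^-4 W

ρ = 0.106 Ω·mm²/m = 1.06×10^-7 Ω·m
A = π(d/2)² = π(4.9150e-05 m)² = 7.589e-09 m²
R₍0₎ = ρL/A = (1.06×10^-7)(0.417)/(7.589e-09) = 5.824 Ω
R₍-27.9₎ = R₍0₎(1 + αΔT) = 5.824 × (1 + 0.0038×-27.9) = 5.207 Ω
P = I²R = (0.0126)² × 5.207 = 8.27×10^-4 W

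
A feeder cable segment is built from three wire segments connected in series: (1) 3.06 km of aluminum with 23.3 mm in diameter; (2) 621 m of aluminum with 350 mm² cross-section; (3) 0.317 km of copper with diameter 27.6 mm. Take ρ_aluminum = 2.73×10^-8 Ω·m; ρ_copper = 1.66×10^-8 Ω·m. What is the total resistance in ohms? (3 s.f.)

0.253 Ω

Seg 1: A = π(d/2)² = π(1.1650e-02 m)² = 4.264e-04 m²
R_1 = (2.73×10^-8)(3060)/(4.264e-04) = 0.1959 Ω
Seg 2: A = 350 mm² = 3.500e-04 m²
R_2 = (2.73×10^-8)(621)/(3.500e-04) = 0.04844 Ω
Seg 3: A = π(d/2)² = π(1.3800e-02 m)² = 5.983e-04 m²
R_3 = (1.66×10^-8)(317)/(5.983e-04) = 0.008795 Ω
R_total = R_1 + R_2 + R_3 = 0.253 Ω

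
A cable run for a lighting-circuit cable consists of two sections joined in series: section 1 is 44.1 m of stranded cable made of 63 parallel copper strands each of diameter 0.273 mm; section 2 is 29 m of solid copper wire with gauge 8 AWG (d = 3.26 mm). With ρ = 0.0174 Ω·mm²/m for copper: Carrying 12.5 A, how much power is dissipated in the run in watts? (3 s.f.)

ρ = 0.0174 Ω·mm²/m = 1.74×10^-8 Ω·m
Section 1: A_strand = π(1.3650e-04)² = 5.853e-08 m²; R₁ = ρL/(N·A_s) = (1.74×10^-8)(44.1)/(63×5.853e-08) = 0.2081 Ω
Section 2: A = π(3.26/2 mm)² = π(1.6300e-03 m)² = 8.347e-06 m²
R₂ = (1.74×10^-8)(29)/(8.347e-06) = 0.06045 Ω
R = R₁ + R₂ = 0.2685 Ω
P = I²R = (12.5)² × 0.2685 = 42.0 W

42.0 W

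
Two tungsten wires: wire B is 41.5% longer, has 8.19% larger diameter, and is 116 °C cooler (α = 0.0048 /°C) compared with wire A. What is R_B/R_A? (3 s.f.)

0.536

R ∝ ρL/d² with ρ ∝ (1+αΔT), so R_B/R_A = (1 + 41.5/100) × (1 + 8.19/100)⁻² × (1 − 0.0048×116)
= 1.415 × 0.8543 × 0.4432 = 0.536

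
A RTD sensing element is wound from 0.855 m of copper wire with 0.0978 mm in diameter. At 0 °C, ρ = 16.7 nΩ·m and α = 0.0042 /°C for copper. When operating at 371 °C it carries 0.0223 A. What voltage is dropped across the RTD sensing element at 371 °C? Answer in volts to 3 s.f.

0.108 V

ρ = 16.7 nΩ·m = 1.67×10^-8 Ω·m
A = π(d/2)² = π(4.8900e-05 m)² = 7.512e-09 m²
R₍0₎ = ρL/A = (1.67×10^-8)(0.855)/(7.512e-09) = 1.901 Ω
R₍371₎ = R₍0₎(1 + αΔT) = 1.901 × (1 + 0.0042×371) = 4.862 Ω
V = IR = 0.0223 × 4.862 = 0.108 V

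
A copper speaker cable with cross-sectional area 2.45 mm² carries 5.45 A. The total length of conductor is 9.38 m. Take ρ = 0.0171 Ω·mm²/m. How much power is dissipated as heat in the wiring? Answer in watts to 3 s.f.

1.94 W

ρ = 0.0171 Ω·mm²/m = 1.71×10^-8 Ω·m
A = 2.45 mm² = 2.450e-06 m²
R = ρL/A = (1.71×10^-8)(9.38)/(2.450e-06) = 0.06547 Ω
P = I²R = (5.45)² × 0.06547 = 1.94 W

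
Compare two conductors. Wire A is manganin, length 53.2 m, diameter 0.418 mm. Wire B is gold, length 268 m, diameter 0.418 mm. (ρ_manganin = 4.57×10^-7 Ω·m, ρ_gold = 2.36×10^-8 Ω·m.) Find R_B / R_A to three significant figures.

R ∝ ρL/d², so R_B/R_A = (ρ_B/ρ_A) × (L_B/L_A)
= (2.36×10^-8/4.57×10^-7) × (268/53.2) = 0.260

0.260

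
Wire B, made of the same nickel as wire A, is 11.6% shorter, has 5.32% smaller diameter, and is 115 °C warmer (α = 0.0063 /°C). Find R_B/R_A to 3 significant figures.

R ∝ ρL/d² with ρ ∝ (1+αΔT), so R_B/R_A = (1 − 11.6/100) × (1 − 5.32/100)⁻² × (1 + 0.0063×115)
= 0.884 × 1.115 × 1.724 = 1.70

1.70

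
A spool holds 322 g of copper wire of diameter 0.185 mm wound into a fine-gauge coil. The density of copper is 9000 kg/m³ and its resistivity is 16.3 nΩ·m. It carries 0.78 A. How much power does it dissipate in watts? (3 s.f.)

ρ = 16.3 nΩ·m = 1.63×10^-8 Ω·m
A = π(d/2)² = π(9.2500e-05 m)² = 2.6880e-08 m²
L = m/(density·A) = 0.322/(9000×2.6880e-08) = 1331 m
R = ρL/A = (1.63×10^-8)(1331)/(2.6880e-08) = 807.1 Ω
P = I²R = (0.78)² × 807.1 = 491 W

491 W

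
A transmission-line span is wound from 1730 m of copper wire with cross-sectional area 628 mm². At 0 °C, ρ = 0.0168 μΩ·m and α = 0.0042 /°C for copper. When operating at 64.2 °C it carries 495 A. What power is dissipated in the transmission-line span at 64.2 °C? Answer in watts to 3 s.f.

ρ = 0.0168 μΩ·m = 1.68×10^-8 Ω·m
A = 628 mm² = 6.280e-04 m²
R₍0₎ = ρL/A = (1.68×10^-8)(1730)/(6.280e-04) = 0.04628 Ω
R₍64.2₎ = R₍0₎(1 + αΔT) = 0.04628 × (1 + 0.0042×64.2) = 0.05876 Ω
P = I²R = (495)² × 0.05876 = 14400 W

14400 W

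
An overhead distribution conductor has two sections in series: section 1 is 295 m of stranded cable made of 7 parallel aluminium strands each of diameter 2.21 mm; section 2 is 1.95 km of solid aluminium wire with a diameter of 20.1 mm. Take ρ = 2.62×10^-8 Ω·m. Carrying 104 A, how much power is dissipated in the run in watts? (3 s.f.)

4850 W

Section 1: A_strand = π(1.1050e-03)² = 3.836e-06 m²; R₁ = ρL/(N·A_s) = (2.62×10^-8)(295)/(7×3.836e-06) = 0.2878 Ω
Section 2: A = π(d/2)² = π(1.0050e-02 m)² = 3.173e-04 m²
R₂ = (2.62×10^-8)(1950)/(3.173e-04) = 0.161 Ω
R = R₁ + R₂ = 0.4489 Ω
P = I²R = (104)² × 0.4489 = 4850 W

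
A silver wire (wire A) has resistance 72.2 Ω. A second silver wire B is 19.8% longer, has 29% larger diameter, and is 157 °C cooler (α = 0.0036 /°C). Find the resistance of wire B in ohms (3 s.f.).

R ∝ ρL/d² with ρ ∝ (1+αΔT), so R_B/R_A = (1 + 19.8/100) × (1 + 29/100)⁻² × (1 − 0.0036×157)
= 1.198 × 0.6009 × 0.4348 = 0.313
R_B = 0.313 × 72.2 = 22.6 Ω

22.6 Ω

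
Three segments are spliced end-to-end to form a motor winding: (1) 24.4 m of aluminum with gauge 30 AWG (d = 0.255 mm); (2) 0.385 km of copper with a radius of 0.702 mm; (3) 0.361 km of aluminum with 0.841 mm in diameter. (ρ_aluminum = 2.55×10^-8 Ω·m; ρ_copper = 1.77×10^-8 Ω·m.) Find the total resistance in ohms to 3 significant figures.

33.2 Ω

Seg 1: A = π(0.255/2 mm)² = π(1.2750e-04 m)² = 5.107e-08 m²
R_1 = (2.55×10^-8)(24.4)/(5.107e-08) = 12.18 Ω
Seg 2: A = πr² = π(7.0200e-04 m)² = 1.548e-06 m²
R_2 = (1.77×10^-8)(385)/(1.548e-06) = 4.402 Ω
Seg 3: A = π(d/2)² = π(4.2050e-04 m)² = 5.555e-07 m²
R_3 = (2.55×10^-8)(361)/(5.555e-07) = 16.57 Ω
R_total = R_1 + R_2 + R_3 = 33.2 Ω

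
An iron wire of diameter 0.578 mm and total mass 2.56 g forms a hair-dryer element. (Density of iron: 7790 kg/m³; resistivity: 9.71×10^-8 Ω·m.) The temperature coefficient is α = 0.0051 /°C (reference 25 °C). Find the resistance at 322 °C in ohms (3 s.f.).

1.17 Ω

A = π(d/2)² = π(2.8900e-04 m)² = 2.6239e-07 m²
L = m/(density·A) = 0.00256/(7790×2.6239e-07) = 1.252 m
R = ρL/A = (9.71×10^-8)(1.252)/(2.6239e-07) = 0.4635 Ω
R(322 °C) = 0.4635 × (1 + 0.0051×297) = 1.17 Ω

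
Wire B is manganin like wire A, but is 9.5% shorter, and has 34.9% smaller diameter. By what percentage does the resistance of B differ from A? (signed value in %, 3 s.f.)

114%

R ∝ L/d², so R_B/R_A = (1 − 9.5/100) × (1 − 34.9/100)⁻²
= 0.905 × 2.36 = 2.135
(R_B − R_A)/R_A = 2.135 − 1 = 114%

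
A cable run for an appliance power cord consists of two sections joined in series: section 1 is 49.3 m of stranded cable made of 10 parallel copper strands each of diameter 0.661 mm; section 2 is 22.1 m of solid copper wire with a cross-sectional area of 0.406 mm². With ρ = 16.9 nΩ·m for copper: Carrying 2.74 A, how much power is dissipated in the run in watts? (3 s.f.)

ρ = 16.9 nΩ·m = 1.69×10^-8 Ω·m
Section 1: A_strand = π(3.3050e-04)² = 3.432e-07 m²; R₁ = ρL/(N·A_s) = (1.69×10^-8)(49.3)/(10×3.432e-07) = 0.2428 Ω
Section 2: A = 0.406 mm² = 4.060e-07 m²
R₂ = (1.69×10^-8)(22.1)/(4.060e-07) = 0.9199 Ω
R = R₁ + R₂ = 1.163 Ω
P = I²R = (2.74)² × 1.163 = 8.73 W

8.73 W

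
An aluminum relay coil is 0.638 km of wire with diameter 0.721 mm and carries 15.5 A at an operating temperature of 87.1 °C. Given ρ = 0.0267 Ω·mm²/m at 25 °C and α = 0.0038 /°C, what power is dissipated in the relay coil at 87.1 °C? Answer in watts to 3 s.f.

12400 W

ρ = 0.0267 Ω·mm²/m = 2.67×10^-8 Ω·m
A = π(d/2)² = π(3.6050e-04 m)² = 4.083e-07 m²
R₍25₎ = ρL/A = (2.67×10^-8)(638)/(4.083e-07) = 41.72 Ω
R₍87.1₎ = R₍25₎(1 + αΔT) = 41.72 × (1 + 0.0038×62.1) = 51.57 Ω
P = I²R = (15.5)² × 51.57 = 12400 W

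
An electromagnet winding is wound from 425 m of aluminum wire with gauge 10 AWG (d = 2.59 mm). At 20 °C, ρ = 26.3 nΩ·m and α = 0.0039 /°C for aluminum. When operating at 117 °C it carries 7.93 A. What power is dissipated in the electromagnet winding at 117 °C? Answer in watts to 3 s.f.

ρ = 26.3 nΩ·m = 2.63×10^-8 Ω·m
A = π(2.59/2 mm)² = π(1.2950e-03 m)² = 5.269e-06 m²
R₍20₎ = ρL/A = (2.63×10^-8)(425)/(5.269e-06) = 2.122 Ω
R₍117₎ = R₍20₎(1 + αΔT) = 2.122 × (1 + 0.0039×97) = 2.924 Ω
P = I²R = (7.93)² × 2.924 = 184 W

184 W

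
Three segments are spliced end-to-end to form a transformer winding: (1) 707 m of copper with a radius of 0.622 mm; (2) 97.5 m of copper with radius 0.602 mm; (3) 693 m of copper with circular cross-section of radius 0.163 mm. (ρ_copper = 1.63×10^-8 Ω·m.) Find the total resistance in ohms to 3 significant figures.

146 Ω

Seg 1: A = πr² = π(6.2200e-04 m)² = 1.215e-06 m²
R_1 = (1.63×10^-8)(707)/(1.215e-06) = 9.481 Ω
Seg 2: A = πr² = π(6.0200e-04 m)² = 1.139e-06 m²
R_2 = (1.63×10^-8)(97.5)/(1.139e-06) = 1.396 Ω
Seg 3: A = πr² = π(1.6300e-04 m)² = 8.347e-08 m²
R_3 = (1.63×10^-8)(693)/(8.347e-08) = 135.3 Ω
R_total = R_1 + R_2 + R_3 = 146 Ω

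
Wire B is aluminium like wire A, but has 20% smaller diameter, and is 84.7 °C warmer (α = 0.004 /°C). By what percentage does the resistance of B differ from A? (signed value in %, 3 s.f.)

109%

R ∝ ρL/d² with ρ ∝ (1+αΔT), so R_B/R_A = (1 − 20/100)⁻² × (1 + 0.004×84.7)
= 1.562 × 1.339 = 2.092
(R_B − R_A)/R_A = 2.092 − 1 = 109%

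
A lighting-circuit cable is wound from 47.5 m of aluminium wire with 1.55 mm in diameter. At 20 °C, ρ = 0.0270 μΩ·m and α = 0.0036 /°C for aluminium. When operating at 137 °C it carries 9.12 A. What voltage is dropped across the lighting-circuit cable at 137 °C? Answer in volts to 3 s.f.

8.81 V

ρ = 0.0270 μΩ·m = 2.70×10^-8 Ω·m
A = π(d/2)² = π(7.7500e-04 m)² = 1.887e-06 m²
R₍20₎ = ρL/A = (2.70×10^-8)(47.5)/(1.887e-06) = 0.6797 Ω
R₍137₎ = R₍20₎(1 + αΔT) = 0.6797 × (1 + 0.0036×117) = 0.966 Ω
V = IR = 9.12 × 0.966 = 8.81 V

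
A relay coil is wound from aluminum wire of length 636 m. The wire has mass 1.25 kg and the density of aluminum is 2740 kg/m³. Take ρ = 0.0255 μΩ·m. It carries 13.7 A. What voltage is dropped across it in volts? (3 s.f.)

310 V

ρ = 0.0255 μΩ·m = 2.55×10^-8 Ω·m
A = m/(density·L) = 1.25/(2740×636) = 7.1730e-07 m²
R = ρL/A = (2.55×10^-8)(636)/(7.1730e-07) = 22.61 Ω
V = IR = 13.7 × 22.61 = 310 V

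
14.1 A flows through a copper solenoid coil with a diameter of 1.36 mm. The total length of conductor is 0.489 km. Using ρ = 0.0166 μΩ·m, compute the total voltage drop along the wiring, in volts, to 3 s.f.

78.8 V

ρ = 0.0166 μΩ·m = 1.66×10^-8 Ω·m
A = π(d/2)² = π(6.8000e-04 m)² = 1.453e-06 m²
R = ρL/A = (1.66×10^-8)(489)/(1.453e-06) = 5.588 Ω
V = IR = 14.1 × 5.588 = 78.8 V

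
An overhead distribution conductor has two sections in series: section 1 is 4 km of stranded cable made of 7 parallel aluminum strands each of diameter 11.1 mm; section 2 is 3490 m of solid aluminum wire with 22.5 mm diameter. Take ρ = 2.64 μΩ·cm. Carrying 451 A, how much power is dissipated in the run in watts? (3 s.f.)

ρ = 2.64 μΩ·cm = 2.64×10^-8 Ω·m
Section 1: A_strand = π(5.5500e-03)² = 9.677e-05 m²; R₁ = ρL/(N·A_s) = (2.64×10^-8)(4000)/(7×9.677e-05) = 0.1559 Ω
Section 2: A = π(d/2)² = π(1.1250e-02 m)² = 3.976e-04 m²
R₂ = (2.64×10^-8)(3490)/(3.976e-04) = 0.2317 Ω
R = R₁ + R₂ = 0.3876 Ω
P = I²R = (451)² × 0.3876 = 78800 W

78800 W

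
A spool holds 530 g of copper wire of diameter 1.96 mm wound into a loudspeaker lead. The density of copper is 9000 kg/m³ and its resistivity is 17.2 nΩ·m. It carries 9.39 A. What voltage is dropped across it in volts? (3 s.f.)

ρ = 17.2 nΩ·m = 1.72×10^-8 Ω·m
A = π(d/2)² = π(9.8000e-04 m)² = 3.0172e-06 m²
L = m/(density·A) = 0.53/(9000×3.0172e-06) = 19.52 m
R = ρL/A = (1.72×10^-8)(19.52)/(3.0172e-06) = 0.1113 Ω
V = IR = 9.39 × 0.1113 = 1.04 V

1.04 V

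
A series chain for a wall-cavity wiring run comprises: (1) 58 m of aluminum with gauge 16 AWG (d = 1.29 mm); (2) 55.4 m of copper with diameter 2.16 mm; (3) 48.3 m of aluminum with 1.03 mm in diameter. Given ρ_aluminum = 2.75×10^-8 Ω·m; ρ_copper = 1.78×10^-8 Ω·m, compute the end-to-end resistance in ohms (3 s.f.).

Seg 1: A = π(1.29/2 mm)² = π(6.4500e-04 m)² = 1.307e-06 m²
R_1 = (2.75×10^-8)(58)/(1.307e-06) = 1.22 Ω
Seg 2: A = π(d/2)² = π(1.0800e-03 m)² = 3.664e-06 m²
R_2 = (1.78×10^-8)(55.4)/(3.664e-06) = 0.2691 Ω
Seg 3: A = π(d/2)² = π(5.1500e-04 m)² = 8.332e-07 m²
R_3 = (2.75×10^-8)(48.3)/(8.332e-07) = 1.594 Ω
R_total = R_1 + R_2 + R_3 = 3.08 Ω

3.08 Ω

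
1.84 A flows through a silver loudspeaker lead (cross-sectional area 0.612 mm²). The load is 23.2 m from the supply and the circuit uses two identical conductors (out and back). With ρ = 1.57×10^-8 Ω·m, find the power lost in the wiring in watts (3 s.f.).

A = 0.612 mm² = 6.120e-07 m²
Total conductor length (both ways) L = 2 × 23.2 = 46.4 m
R = ρL/A = (1.57×10^-8)(46.4)/(6.120e-07) = 1.19 Ω
P = I²R = (1.84)² × 1.19 = 4.03 W

4.03 W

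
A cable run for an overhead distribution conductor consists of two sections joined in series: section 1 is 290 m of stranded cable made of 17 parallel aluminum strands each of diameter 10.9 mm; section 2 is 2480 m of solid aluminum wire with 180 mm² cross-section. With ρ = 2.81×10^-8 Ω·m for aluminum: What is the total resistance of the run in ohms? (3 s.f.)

0.392 Ω

Section 1: A_strand = π(5.4500e-03)² = 9.331e-05 m²; R₁ = ρL/(N·A_s) = (2.81×10^-8)(290)/(17×9.331e-05) = 0.005137 Ω
Section 2: A = 180 mm² = 1.800e-04 m²
R₂ = (2.81×10^-8)(2480)/(1.800e-04) = 0.3872 Ω
R = R₁ + R₂ = 0.392 Ω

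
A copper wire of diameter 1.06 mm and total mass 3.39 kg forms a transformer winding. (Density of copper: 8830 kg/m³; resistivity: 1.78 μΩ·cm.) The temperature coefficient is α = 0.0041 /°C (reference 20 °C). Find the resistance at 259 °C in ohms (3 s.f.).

ρ = 1.78 μΩ·cm = 1.78×10^-8 Ω·m
A = π(d/2)² = π(5.3000e-04 m)² = 8.8247e-07 m²
L = m/(density·A) = 3.39/(8830×8.8247e-07) = 435 m
R = ρL/A = (1.78×10^-8)(435)/(8.8247e-07) = 8.775 Ω
R(259 °C) = 8.775 × (1 + 0.0041×239) = 17.4 Ω

17.4 Ω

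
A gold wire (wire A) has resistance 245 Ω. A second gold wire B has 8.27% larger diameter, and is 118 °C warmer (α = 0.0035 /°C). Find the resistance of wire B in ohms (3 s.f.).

295 Ω

R ∝ ρL/d² with ρ ∝ (1+αΔT), so R_B/R_A = (1 + 8.27/100)⁻² × (1 + 0.0035×118)
= 0.8531 × 1.413 = 1.205
R_B = 1.205 × 245 = 295 Ω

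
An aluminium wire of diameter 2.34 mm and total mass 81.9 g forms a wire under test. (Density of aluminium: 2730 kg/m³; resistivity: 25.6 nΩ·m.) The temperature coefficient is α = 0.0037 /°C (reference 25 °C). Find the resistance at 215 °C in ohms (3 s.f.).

0.0707 Ω

ρ = 25.6 nΩ·m = 2.56×10^-8 Ω·m
A = π(d/2)² = π(1.1700e-03 m)² = 4.3005e-06 m²
L = m/(density·A) = 0.0819/(2730×4.3005e-06) = 6.976 m
R = ρL/A = (2.56×10^-8)(6.976)/(4.3005e-06) = 0.04153 Ω
R(215 °C) = 0.04153 × (1 + 0.0037×190) = 0.0707 Ω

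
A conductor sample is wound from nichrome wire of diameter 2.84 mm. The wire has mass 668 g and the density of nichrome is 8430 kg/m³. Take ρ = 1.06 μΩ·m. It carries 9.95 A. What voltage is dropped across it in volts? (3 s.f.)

ρ = 1.06 μΩ·m = 1.06×10^-6 Ω·m
A = π(d/2)² = π(1.4200e-03 m)² = 6.3347e-06 m²
L = m/(density·A) = 0.668/(8430×6.3347e-06) = 12.51 m
R = ρL/A = (1.06×10^-6)(12.51)/(6.3347e-06) = 2.093 Ω
V = IR = 9.95 × 2.093 = 20.8 V

20.8 V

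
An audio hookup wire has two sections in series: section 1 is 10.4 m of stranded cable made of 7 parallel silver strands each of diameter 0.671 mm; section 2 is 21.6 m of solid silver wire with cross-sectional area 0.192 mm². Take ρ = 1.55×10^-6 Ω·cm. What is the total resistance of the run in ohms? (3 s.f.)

ρ = 1.55×10^-6 Ω·cm = 1.55×10^-8 Ω·m
Section 1: A_strand = π(3.3550e-04)² = 3.536e-07 m²; R₁ = ρL/(N·A_s) = (1.55×10^-8)(10.4)/(7×3.536e-07) = 0.06512 Ω
Section 2: A = 0.192 mm² = 1.920e-07 m²
R₂ = (1.55×10^-8)(21.6)/(1.920e-07) = 1.744 Ω
R = R₁ + R₂ = 1.81 Ω

1.81 Ω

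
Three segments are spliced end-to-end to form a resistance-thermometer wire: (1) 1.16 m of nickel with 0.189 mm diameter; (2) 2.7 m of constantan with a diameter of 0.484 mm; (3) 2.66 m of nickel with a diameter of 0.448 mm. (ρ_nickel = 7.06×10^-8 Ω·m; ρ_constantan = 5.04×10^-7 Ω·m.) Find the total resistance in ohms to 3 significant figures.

Seg 1: A = π(d/2)² = π(9.4500e-05 m)² = 2.806e-08 m²
R_1 = (7.06×10^-8)(1.16)/(2.806e-08) = 2.919 Ω
Seg 2: A = π(d/2)² = π(2.4200e-04 m)² = 1.840e-07 m²
R_2 = (5.04×10^-7)(2.7)/(1.840e-07) = 7.396 Ω
Seg 3: A = π(d/2)² = π(2.2400e-04 m)² = 1.576e-07 m²
R_3 = (7.06×10^-8)(2.66)/(1.576e-07) = 1.191 Ω
R_total = R_1 + R_2 + R_3 = 11.5 Ω

11.5 Ω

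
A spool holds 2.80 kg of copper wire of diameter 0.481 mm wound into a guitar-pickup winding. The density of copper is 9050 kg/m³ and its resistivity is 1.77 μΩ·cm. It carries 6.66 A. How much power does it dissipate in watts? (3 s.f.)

7360 W

ρ = 1.77 μΩ·cm = 1.77×10^-8 Ω·m
A = π(d/2)² = π(2.4050e-04 m)² = 1.8171e-07 m²
L = m/(density·A) = 2.8/(9050×1.8171e-07) = 1703 m
R = ρL/A = (1.77×10^-8)(1703)/(1.8171e-07) = 165.9 Ω
P = I²R = (6.66)² × 165.9 = 7360 W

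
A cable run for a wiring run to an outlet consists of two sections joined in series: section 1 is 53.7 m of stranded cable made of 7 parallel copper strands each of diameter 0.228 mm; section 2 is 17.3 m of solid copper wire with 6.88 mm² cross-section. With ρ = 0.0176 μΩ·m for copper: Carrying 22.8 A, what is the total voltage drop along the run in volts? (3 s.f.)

ρ = 0.0176 μΩ·m = 1.76×10^-8 Ω·m
Section 1: A_strand = π(1.1400e-04)² = 4.083e-08 m²; R₁ = ρL/(N·A_s) = (1.76×10^-8)(53.7)/(7×4.083e-08) = 3.307 Ω
Section 2: A = 6.88 mm² = 6.880e-06 m²
R₂ = (1.76×10^-8)(17.3)/(6.880e-06) = 0.04426 Ω
R = R₁ + R₂ = 3.351 Ω
V = IR = 22.8 × 3.351 = 76.4 V

76.4 V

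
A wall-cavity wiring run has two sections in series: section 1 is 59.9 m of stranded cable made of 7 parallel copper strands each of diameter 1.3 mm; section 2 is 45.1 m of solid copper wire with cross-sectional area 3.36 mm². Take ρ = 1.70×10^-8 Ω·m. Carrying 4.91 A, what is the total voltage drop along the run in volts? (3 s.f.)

1.66 V

Section 1: A_strand = π(6.5000e-04)² = 1.327e-06 m²; R₁ = ρL/(N·A_s) = (1.70×10^-8)(59.9)/(7×1.327e-06) = 0.1096 Ω
Section 2: A = 3.36 mm² = 3.360e-06 m²
R₂ = (1.70×10^-8)(45.1)/(3.360e-06) = 0.2282 Ω
R = R₁ + R₂ = 0.3378 Ω
V = IR = 4.91 × 0.3378 = 1.66 V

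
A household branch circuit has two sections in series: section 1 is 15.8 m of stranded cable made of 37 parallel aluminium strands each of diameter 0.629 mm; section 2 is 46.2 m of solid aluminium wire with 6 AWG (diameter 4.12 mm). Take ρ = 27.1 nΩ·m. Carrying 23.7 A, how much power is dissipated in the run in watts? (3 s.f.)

ρ = 27.1 nΩ·m = 2.71×10^-8 Ω·m
Section 1: A_strand = π(3.1450e-04)² = 3.107e-07 m²; R₁ = ρL/(N·A_s) = (2.71×10^-8)(15.8)/(37×3.107e-07) = 0.03724 Ω
Section 2: A = π(4.12/2 mm)² = π(2.0600e-03 m)² = 1.333e-05 m²
R₂ = (2.71×10^-8)(46.2)/(1.333e-05) = 0.09391 Ω
R = R₁ + R₂ = 0.1312 Ω
P = I²R = (23.7)² × 0.1312 = 73.7 W

73.7 W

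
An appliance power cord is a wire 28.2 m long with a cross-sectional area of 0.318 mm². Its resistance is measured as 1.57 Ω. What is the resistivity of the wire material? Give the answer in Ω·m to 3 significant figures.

A = 0.318 mm² = 3.180e-07 m²
ρ = RA/L = (1.57)(3.180e-07)/(28.2) = 1.77×10^-8 Ω·m

1.77×10^-8 Ω·m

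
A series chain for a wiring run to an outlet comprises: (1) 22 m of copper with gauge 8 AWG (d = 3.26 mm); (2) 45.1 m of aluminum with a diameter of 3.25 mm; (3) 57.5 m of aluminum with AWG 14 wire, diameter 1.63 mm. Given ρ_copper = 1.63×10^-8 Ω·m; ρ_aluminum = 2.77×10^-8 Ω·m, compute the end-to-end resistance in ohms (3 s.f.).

0.957 Ω

Seg 1: A = π(3.26/2 mm)² = π(1.6300e-03 m)² = 8.347e-06 m²
R_1 = (1.63×10^-8)(22)/(8.347e-06) = 0.04296 Ω
Seg 2: A = π(d/2)² = π(1.6250e-03 m)² = 8.296e-06 m²
R_2 = (2.77×10^-8)(45.1)/(8.296e-06) = 0.1506 Ω
Seg 3: A = π(1.63/2 mm)² = π(8.1500e-04 m)² = 2.087e-06 m²
R_3 = (2.77×10^-8)(57.5)/(2.087e-06) = 0.7633 Ω
R_total = R_1 + R_2 + R_3 = 0.957 Ω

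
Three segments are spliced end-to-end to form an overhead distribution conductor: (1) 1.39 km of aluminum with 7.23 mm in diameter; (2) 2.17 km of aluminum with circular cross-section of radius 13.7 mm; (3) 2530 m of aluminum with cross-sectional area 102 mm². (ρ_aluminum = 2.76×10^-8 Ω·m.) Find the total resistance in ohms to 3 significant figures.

1.72 Ω

Seg 1: A = π(d/2)² = π(3.6150e-03 m)² = 4.106e-05 m²
R_1 = (2.76×10^-8)(1390)/(4.106e-05) = 0.9345 Ω
Seg 2: A = πr² = π(1.3700e-02 m)² = 5.896e-04 m²
R_2 = (2.76×10^-8)(2170)/(5.896e-04) = 0.1016 Ω
Seg 3: A = 102 mm² = 1.020e-04 m²
R_3 = (2.76×10^-8)(2530)/(1.020e-04) = 0.6846 Ω
R_total = R_1 + R_2 + R_3 = 1.72 Ω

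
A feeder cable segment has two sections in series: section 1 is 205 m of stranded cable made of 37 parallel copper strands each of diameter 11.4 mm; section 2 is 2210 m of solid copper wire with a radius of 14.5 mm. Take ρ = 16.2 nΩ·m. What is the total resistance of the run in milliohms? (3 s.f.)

55.1 mΩ

ρ = 16.2 nΩ·m = 1.62×10^-8 Ω·m
Section 1: A_strand = π(5.7000e-03)² = 1.021e-04 m²; R₁ = ρL/(N·A_s) = (1.62×10^-8)(205)/(37×1.021e-04) = 8.794×10^-4 Ω
Section 2: A = πr² = π(1.4500e-02 m)² = 6.605e-04 m²
R₂ = (1.62×10^-8)(2210)/(6.605e-04) = 0.0542 Ω
R = R₁ + R₂ = 55.1 mΩ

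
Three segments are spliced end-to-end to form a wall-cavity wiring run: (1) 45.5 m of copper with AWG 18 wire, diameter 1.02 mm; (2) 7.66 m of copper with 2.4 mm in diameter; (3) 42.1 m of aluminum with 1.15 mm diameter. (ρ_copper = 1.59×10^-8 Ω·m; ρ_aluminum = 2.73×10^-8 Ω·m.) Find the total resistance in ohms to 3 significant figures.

2.02 Ω

Seg 1: A = π(1.02/2 mm)² = π(5.1000e-04 m)² = 8.171e-07 m²
R_1 = (1.59×10^-8)(45.5)/(8.171e-07) = 0.8854 Ω
Seg 2: A = π(d/2)² = π(1.2000e-03 m)² = 4.524e-06 m²
R_2 = (1.59×10^-8)(7.66)/(4.524e-06) = 0.02692 Ω
Seg 3: A = π(d/2)² = π(5.7500e-04 m)² = 1.039e-06 m²
R_3 = (2.73×10^-8)(42.1)/(1.039e-06) = 1.107 Ω
R_total = R_1 + R_2 + R_3 = 2.02 Ω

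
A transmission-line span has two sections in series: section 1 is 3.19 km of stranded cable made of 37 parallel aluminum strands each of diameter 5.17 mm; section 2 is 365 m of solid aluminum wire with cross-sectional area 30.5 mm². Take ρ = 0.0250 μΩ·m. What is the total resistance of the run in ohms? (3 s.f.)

ρ = 0.0250 μΩ·m = 2.50×10^-8 Ω·m
Section 1: A_strand = π(2.5850e-03)² = 2.099e-05 m²; R₁ = ρL/(N·A_s) = (2.50×10^-8)(3190)/(37×2.099e-05) = 0.1027 Ω
Section 2: A = 30.5 mm² = 3.050e-05 m²
R₂ = (2.50×10^-8)(365)/(3.050e-05) = 0.2992 Ω
R = R₁ + R₂ = 0.402 Ω

0.402 Ω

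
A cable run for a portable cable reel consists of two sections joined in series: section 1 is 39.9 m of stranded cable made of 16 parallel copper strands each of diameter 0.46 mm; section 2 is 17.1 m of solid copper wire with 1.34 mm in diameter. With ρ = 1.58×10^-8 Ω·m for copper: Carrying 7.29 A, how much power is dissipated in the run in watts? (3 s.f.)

22.8 W

Section 1: A_strand = π(2.3000e-04)² = 1.662e-07 m²; R₁ = ρL/(N·A_s) = (1.58×10^-8)(39.9)/(16×1.662e-07) = 0.2371 Ω
Section 2: A = π(d/2)² = π(6.7000e-04 m)² = 1.410e-06 m²
R₂ = (1.58×10^-8)(17.1)/(1.410e-06) = 0.1916 Ω
R = R₁ + R₂ = 0.4287 Ω
P = I²R = (7.29)² × 0.4287 = 22.8 W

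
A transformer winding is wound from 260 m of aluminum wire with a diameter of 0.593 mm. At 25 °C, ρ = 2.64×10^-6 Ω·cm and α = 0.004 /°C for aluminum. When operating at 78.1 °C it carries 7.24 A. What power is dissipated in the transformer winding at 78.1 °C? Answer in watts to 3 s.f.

ρ = 2.64×10^-6 Ω·cm = 2.64×10^-8 Ω·m
A = π(d/2)² = π(2.9650e-04 m)² = 2.762e-07 m²
R₍25₎ = ρL/A = (2.64×10^-8)(260)/(2.762e-07) = 24.85 Ω
R₍78.1₎ = R₍25₎(1 + αΔT) = 24.85 × (1 + 0.004×53.1) = 30.13 Ω
P = I²R = (7.24)² × 30.13 = 1580 W

1580 W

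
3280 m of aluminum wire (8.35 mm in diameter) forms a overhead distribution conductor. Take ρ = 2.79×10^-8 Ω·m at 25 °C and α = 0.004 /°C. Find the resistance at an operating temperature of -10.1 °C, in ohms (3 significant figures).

1.44 Ω

A = π(d/2)² = π(4.1750e-03 m)² = 5.476e-05 m²
R₍25°C₎ = ρL/A = (2.79×10^-8)(3280)/(5.476e-05) = 1.671 Ω
R = R₀(1 + αΔT) = 1.671(1 + 0.004×-35.1) = 1.44 Ω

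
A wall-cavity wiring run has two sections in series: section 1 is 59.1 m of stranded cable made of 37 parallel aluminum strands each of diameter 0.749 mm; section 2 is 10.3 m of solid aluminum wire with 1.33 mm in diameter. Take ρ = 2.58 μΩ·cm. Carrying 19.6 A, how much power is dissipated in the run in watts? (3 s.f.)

109 W

ρ = 2.58 μΩ·cm = 2.58×10^-8 Ω·m
Section 1: A_strand = π(3.7450e-04)² = 4.406e-07 m²; R₁ = ρL/(N·A_s) = (2.58×10^-8)(59.1)/(37×4.406e-07) = 0.09353 Ω
Section 2: A = π(d/2)² = π(6.6500e-04 m)² = 1.389e-06 m²
R₂ = (2.58×10^-8)(10.3)/(1.389e-06) = 0.1913 Ω
R = R₁ + R₂ = 0.2848 Ω
P = I²R = (19.6)² × 0.2848 = 109 W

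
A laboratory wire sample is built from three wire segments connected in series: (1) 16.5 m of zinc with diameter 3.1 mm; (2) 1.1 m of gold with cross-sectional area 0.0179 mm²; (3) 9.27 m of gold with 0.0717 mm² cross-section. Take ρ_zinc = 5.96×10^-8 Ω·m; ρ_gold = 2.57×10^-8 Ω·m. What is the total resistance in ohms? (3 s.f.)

Seg 1: A = π(d/2)² = π(1.5500e-03 m)² = 7.548e-06 m²
R_1 = (5.96×10^-8)(16.5)/(7.548e-06) = 0.1303 Ω
Seg 2: A = 0.0179 mm² = 1.790e-08 m²
R_2 = (2.57×10^-8)(1.1)/(1.790e-08) = 1.579 Ω
Seg 3: A = 0.0717 mm² = 7.170e-08 m²
R_3 = (2.57×10^-8)(9.27)/(7.170e-08) = 3.323 Ω
R_total = R_1 + R_2 + R_3 = 5.03 Ω

5.03 Ω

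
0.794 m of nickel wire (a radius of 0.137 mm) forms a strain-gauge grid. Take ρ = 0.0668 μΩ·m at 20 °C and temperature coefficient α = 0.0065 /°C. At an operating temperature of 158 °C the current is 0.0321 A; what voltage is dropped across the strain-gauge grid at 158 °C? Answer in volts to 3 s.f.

ρ = 0.0668 μΩ·m = 6.68×10^-8 Ω·m
A = πr² = π(1.3700e-04 m)² = 5.896e-08 m²
R₍20₎ = ρL/A = (6.68×10^-8)(0.794)/(5.896e-08) = 0.8995 Ω
R₍158₎ = R₍20₎(1 + αΔT) = 0.8995 × (1 + 0.0065×138) = 1.706 Ω
V = IR = 0.0321 × 1.706 = 0.0548 V

0.0548 V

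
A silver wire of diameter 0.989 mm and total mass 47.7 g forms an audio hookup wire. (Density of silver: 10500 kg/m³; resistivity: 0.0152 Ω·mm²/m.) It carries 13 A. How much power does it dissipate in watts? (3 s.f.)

ρ = 0.0152 Ω·mm²/m = 1.52×10^-8 Ω·m
A = π(d/2)² = π(4.9450e-04 m)² = 7.6821e-07 m²
L = m/(density·A) = 0.0477/(10500×7.6821e-07) = 5.914 m
R = ρL/A = (1.52×10^-8)(5.914)/(7.6821e-07) = 0.117 Ω
P = I²R = (13)² × 0.117 = 19.8 W

19.8 W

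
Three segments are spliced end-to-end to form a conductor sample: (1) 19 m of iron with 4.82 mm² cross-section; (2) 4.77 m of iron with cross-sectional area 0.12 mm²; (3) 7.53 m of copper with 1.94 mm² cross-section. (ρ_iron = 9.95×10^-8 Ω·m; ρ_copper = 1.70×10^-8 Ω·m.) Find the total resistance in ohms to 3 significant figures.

Seg 1: A = 4.82 mm² = 4.820e-06 m²
R_1 = (9.95×10^-8)(19)/(4.820e-06) = 0.3922 Ω
Seg 2: A = 0.12 mm² = 1.200e-07 m²
R_2 = (9.95×10^-8)(4.77)/(1.200e-07) = 3.955 Ω
Seg 3: A = 1.94 mm² = 1.940e-06 m²
R_3 = (1.70×10^-8)(7.53)/(1.940e-06) = 0.06598 Ω
R_total = R_1 + R_2 + R_3 = 4.41 Ω

4.41 Ω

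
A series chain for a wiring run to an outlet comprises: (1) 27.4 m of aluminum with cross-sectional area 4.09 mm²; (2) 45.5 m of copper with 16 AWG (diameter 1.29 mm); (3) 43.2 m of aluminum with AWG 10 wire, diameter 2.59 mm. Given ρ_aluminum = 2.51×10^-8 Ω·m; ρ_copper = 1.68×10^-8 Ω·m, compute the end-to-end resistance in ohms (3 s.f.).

Seg 1: A = 4.09 mm² = 4.090e-06 m²
R_1 = (2.51×10^-8)(27.4)/(4.090e-06) = 0.1682 Ω
Seg 2: A = π(1.29/2 mm)² = π(6.4500e-04 m)² = 1.307e-06 m²
R_2 = (1.68×10^-8)(45.5)/(1.307e-06) = 0.5849 Ω
Seg 3: A = π(2.59/2 mm)² = π(1.2950e-03 m)² = 5.269e-06 m²
R_3 = (2.51×10^-8)(43.2)/(5.269e-06) = 0.2058 Ω
R_total = R_1 + R_2 + R_3 = 0.959 Ω

0.959 Ω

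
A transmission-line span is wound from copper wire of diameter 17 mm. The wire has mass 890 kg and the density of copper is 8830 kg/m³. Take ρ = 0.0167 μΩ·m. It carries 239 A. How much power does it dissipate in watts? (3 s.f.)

1870 W

ρ = 0.0167 μΩ·m = 1.67×10^-8 Ω·m
A = π(d/2)² = π(8.5000e-03 m)² = 2.2698e-04 m²
L = m/(density·A) = 890/(8830×2.2698e-04) = 444.1 m
R = ρL/A = (1.67×10^-8)(444.1)/(2.2698e-04) = 0.03267 Ω
P = I²R = (239)² × 0.03267 = 1870 W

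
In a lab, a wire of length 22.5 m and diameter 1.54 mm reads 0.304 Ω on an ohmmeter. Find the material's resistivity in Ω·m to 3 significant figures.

2.52×10^-8 Ω·m

A = π(d/2)² = π(7.7000e-04 m)² = 1.863e-06 m²
ρ = RA/L = (0.304)(1.863e-06)/(22.5) = 2.52×10^-8 Ω·m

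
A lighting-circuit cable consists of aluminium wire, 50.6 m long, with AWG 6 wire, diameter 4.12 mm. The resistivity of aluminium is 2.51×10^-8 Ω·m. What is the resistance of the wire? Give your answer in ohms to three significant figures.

A = π(4.12/2 mm)² = π(2.0600e-03 m)² = 1.333e-05 m²
R = ρL/A = (2.51×10^-8)(50.6 m)/(1.333e-05 m²) = 0.0953 Ω

0.0953 Ω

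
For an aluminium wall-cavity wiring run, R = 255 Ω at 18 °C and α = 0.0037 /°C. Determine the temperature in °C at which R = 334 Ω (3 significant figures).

R = R₀(1 + α(T − T₀)) ⇒ T = T₀ + (R/R₀ − 1)/α
T = 18 + (334/255 − 1)/0.0037 = 18 + (0.3098)/0.0037 = 102 °C

102 °C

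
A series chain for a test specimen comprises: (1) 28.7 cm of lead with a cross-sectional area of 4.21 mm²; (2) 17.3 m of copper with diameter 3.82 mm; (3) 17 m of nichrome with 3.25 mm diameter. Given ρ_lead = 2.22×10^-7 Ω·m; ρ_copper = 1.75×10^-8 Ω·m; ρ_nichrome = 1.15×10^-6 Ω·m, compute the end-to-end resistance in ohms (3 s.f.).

2.40 Ω

Seg 1: A = 4.21 mm² = 4.210e-06 m²
R_1 = (2.22×10^-7)(0.287)/(4.210e-06) = 0.01513 Ω
Seg 2: A = π(d/2)² = π(1.9100e-03 m)² = 1.146e-05 m²
R_2 = (1.75×10^-8)(17.3)/(1.146e-05) = 0.02642 Ω
Seg 3: A = π(d/2)² = π(1.6250e-03 m)² = 8.296e-06 m²
R_3 = (1.15×10^-6)(17)/(8.296e-06) = 2.357 Ω
R_total = R_1 + R_2 + R_3 = 2.40 Ω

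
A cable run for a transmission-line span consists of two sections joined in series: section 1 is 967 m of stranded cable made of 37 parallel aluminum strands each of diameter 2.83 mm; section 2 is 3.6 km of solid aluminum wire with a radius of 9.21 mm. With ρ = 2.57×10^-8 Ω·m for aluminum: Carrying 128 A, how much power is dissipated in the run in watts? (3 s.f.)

7440 W

Section 1: A_strand = π(1.4150e-03)² = 6.290e-06 m²; R₁ = ρL/(N·A_s) = (2.57×10^-8)(967)/(37×6.290e-06) = 0.1068 Ω
Section 2: A = πr² = π(9.2100e-03 m)² = 2.665e-04 m²
R₂ = (2.57×10^-8)(3600)/(2.665e-04) = 0.3472 Ω
R = R₁ + R₂ = 0.454 Ω
P = I²R = (128)² × 0.454 = 7440 W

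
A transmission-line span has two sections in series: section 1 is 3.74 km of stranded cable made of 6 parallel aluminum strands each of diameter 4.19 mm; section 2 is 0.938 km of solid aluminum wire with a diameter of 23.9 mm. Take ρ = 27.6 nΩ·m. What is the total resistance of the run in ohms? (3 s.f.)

1.31 Ω

ρ = 27.6 nΩ·m = 2.76×10^-8 Ω·m
Section 1: A_strand = π(2.0950e-03)² = 1.379e-05 m²; R₁ = ρL/(N·A_s) = (2.76×10^-8)(3740)/(6×1.379e-05) = 1.248 Ω
Section 2: A = π(d/2)² = π(1.1950e-02 m)² = 4.486e-04 m²
R₂ = (2.76×10^-8)(938)/(4.486e-04) = 0.05771 Ω
R = R₁ + R₂ = 1.31 Ω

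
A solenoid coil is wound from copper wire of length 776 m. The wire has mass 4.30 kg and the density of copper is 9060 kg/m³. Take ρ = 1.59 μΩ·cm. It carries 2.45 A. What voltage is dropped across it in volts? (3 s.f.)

ρ = 1.59 μΩ·cm = 1.59×10^-8 Ω·m
A = m/(density·L) = 4.3/(9060×776) = 6.1162e-07 m²
R = ρL/A = (1.59×10^-8)(776)/(6.1162e-07) = 20.17 Ω
V = IR = 2.45 × 20.17 = 49.4 V

49.4 V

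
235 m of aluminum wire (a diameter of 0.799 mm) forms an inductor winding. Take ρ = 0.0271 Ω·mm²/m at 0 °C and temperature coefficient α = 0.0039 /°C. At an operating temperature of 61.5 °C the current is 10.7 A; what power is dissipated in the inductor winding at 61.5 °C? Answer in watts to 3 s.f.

ρ = 0.0271 Ω·mm²/m = 2.71×10^-8 Ω·m
A = π(d/2)² = π(3.9950e-04 m)² = 5.014e-07 m²
R₍0₎ = ρL/A = (2.71×10^-8)(235)/(5.014e-07) = 12.7 Ω
R₍61.5₎ = R₍0₎(1 + αΔT) = 12.7 × (1 + 0.0039×61.5) = 15.75 Ω
P = I²R = (10.7)² × 15.75 = 1800 W

1800 W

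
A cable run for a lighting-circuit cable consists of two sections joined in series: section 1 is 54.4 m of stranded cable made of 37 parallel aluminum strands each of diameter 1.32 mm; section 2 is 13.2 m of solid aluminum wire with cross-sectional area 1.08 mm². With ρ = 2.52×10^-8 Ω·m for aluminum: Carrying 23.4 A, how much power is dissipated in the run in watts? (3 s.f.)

Section 1: A_strand = π(6.6000e-04)² = 1.368e-06 m²; R₁ = ρL/(N·A_s) = (2.52×10^-8)(54.4)/(37×1.368e-06) = 0.02707 Ω
Section 2: A = 1.08 mm² = 1.080e-06 m²
R₂ = (2.52×10^-8)(13.2)/(1.080e-06) = 0.308 Ω
R = R₁ + R₂ = 0.3351 Ω
P = I²R = (23.4)² × 0.3351 = 183 W

183 W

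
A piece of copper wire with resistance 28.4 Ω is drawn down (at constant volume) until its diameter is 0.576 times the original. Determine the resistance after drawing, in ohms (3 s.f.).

258 Ω

Volume constant ⇒ L' = L/r² with r = 0.576. R' = ρL'/A' = ρ(L/r²)/(πr²d₀²/4) = R/r⁴.
R' = 9.085 × 28.4 = 258 Ω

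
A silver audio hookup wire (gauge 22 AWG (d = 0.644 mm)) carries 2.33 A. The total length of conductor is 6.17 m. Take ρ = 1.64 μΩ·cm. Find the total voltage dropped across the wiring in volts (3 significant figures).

ρ = 1.64 μΩ·cm = 1.64×10^-8 Ω·m
A = π(0.644/2 mm)² = π(3.2200e-04 m)² = 3.257e-07 m²
R = ρL/A = (1.64×10^-8)(6.17)/(3.257e-07) = 0.3106 Ω
V = IR = 2.33 × 0.3106 = 0.724 V

0.724 V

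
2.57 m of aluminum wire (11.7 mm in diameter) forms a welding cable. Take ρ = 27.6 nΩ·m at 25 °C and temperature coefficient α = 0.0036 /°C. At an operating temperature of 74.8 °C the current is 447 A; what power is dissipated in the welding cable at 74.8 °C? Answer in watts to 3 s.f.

155 W

ρ = 27.6 nΩ·m = 2.76×10^-8 Ω·m
A = π(d/2)² = π(5.8500e-03 m)² = 1.075e-04 m²
R₍25₎ = ρL/A = (2.76×10^-8)(2.57)/(1.075e-04) = 6.598×10^-4 Ω
R₍74.8₎ = R₍25₎(1 + αΔT) = 6.598×10^-4 × (1 + 0.0036×49.8) = 7.780×10^-4 Ω
P = I²R = (447)² × 7.780×10^-4 = 155 W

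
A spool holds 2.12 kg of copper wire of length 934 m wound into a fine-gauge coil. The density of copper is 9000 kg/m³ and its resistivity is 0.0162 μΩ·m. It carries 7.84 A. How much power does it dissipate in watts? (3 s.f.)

ρ = 0.0162 μΩ·m = 1.62×10^-8 Ω·m
A = m/(density·L) = 2.12/(9000×934) = 2.5220e-07 m²
R = ρL/A = (1.62×10^-8)(934)/(2.5220e-07) = 60 Ω
P = I²R = (7.84)² × 60 = 3690 W

3690 W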